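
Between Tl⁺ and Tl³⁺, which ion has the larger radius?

Tl⁺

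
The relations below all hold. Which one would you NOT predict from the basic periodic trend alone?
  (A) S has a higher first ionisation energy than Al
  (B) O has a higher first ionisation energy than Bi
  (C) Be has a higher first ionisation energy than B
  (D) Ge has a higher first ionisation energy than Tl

(C)

The general trend: first ionisation energy increases across a period and decreases down a group.
(A) S (period 3, group 16) vs Al (period 3, group 13): the stated order agrees with the simple trend.
(B) O (period 2, group 16) vs Bi (period 6, group 15): the stated order agrees with the simple trend.
(C) Be (period 2, group 2) vs B (period 2, group 13): the stated order contradicts the simple trend.
(D) Ge (period 4, group 14) vs Tl (period 6, group 13): the stated order agrees with the simple trend.
The exception is (C): removing B's lone 2p electron is easier than breaking Be's filled 2s².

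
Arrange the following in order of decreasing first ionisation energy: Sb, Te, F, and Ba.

F, Te, Sb, Ba

F is in period 2, group 17; Sb is in period 5, group 15; Te is in period 5, group 16; Ba is in period 6, group 2.
Across a period the outer electron is held more tightly (higher IE₁); down a group it sits in a higher shell, more shielded, and comes off more easily.
These span different periods and groups, so the two trends combine.
Sb > Ba: both effects reinforce here, so Sb is clearly the higher of the two.
Te > Sb: both are in period 5; the period trend gives Te the larger value.
F > Te: both effects reinforce here, so F is clearly the higher of the two.
Tabulated first ionization energy (kJ/mol): F 1681, Sb 831, Te 869, Ba 503.
So from highest to lowest: F > Te > Sb > Ba.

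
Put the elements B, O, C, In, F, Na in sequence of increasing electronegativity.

Na, In, B, C, O, F

B is in period 2, group 13; C is in period 2, group 14; O is in period 2, group 16; F is in period 2, group 17; Na is in period 3, group 1; In is in period 5, group 13.
Atoms toward the upper right of the periodic table pull bonding electrons most strongly.
Neither a single period nor a single group — weigh both effects.
In > Na: period and group pull opposite ways; the across-period shift dominates (1.78 vs 0.93).
B > In: they share group 13; the group trend gives B the larger value.
C > B: C lies to the right of B in period 2, so the across-period effect alone puts C higher.
O > C: both are in period 2; the period trend gives O the larger value.
F > O: both are in period 2; the period trend gives F the larger value.
For reference (Pauling): B 2.04, C 2.55, O 3.44, F 3.98, Na 0.93, In 1.78.
So from lowest to highest: Na < In < B < C < O < F.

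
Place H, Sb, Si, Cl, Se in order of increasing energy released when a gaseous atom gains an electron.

H < Sb < Si < Se < Cl

H is in period 1, group 1; Si is in period 3, group 14; Cl is in period 3, group 17; Se is in period 4, group 16; Sb is in period 5, group 15.
Electron affinity generally becomes more exothermic across a period toward the halogens and less exothermic down a group.
Here both period and group differ, so the two effects have to be weighed against each other.
Sb > H: period and group pull opposite ways; the across-period shift dominates (103 vs 73 kJ/mol).
Si > Sb: period and group pull opposite ways; the down-group shift dominates (134 vs 103 kJ/mol).
Se > Si: the two effects oppose for this pair; the across-period effect wins (195 vs 134 kJ/mol).
Cl > Se: both effects reinforce here, so Cl is clearly the higher of the two.
Approximate values (kJ/mol): H 73, Si 134, Cl 349, Se 195, Sb 103.
So from lowest to highest: H < Sb < Si < Se < Cl.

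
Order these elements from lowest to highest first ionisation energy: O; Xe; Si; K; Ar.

K < Si < Xe < O < Ar

Removing the outermost electron gets harder across a period and easier down a group.
Here both period and group differ, so the two effects have to be weighed against each other.
Si > K: both effects reinforce here, so Si is clearly the higher of the two.
Xe > Si: period and group pull opposite ways; the across-period shift dominates (1170 vs 786 kJ/mol).
O > Xe: the two effects oppose for this pair; the down-group effect wins (1314 vs 1170 kJ/mol).
Ar > O: period and group pull opposite ways; the across-period shift dominates (1521 vs 1314 kJ/mol).
Tabulated first ionization energy (kJ/mol): O 1314, Si 786, Ar 1521, K 419, Xe 1170.
So from lowest to highest: K < Si < Xe < O < Ar.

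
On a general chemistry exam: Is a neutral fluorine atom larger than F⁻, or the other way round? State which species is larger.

F⁻

Forming F⁻ adds 1 electron to F. More electron–electron repulsion in the same shell, with unchanged nuclear charge, lets the cloud expand.
An anion is larger than its parent atom: F⁻ > F.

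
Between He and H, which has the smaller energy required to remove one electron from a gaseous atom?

H is in period 1, group 1; He is in period 1, group 18.
Removing the outermost electron gets harder across a period and easier down a group.
All lie in period 1, so first ionization energy increases left to right.
So H has the smaller energy required to remove one electron from a gaseous atom (H < He).

H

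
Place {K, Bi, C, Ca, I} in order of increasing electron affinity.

EA tends to increase across a period and decrease down a group, though the pattern is less regular than for IE or radius.
These span different periods and groups, so the two trends combine.
K > Ca: this pair runs against the simple trend — see the exception note.
Bi > K: the two effects oppose for this pair; the across-period effect wins (91 vs 48 kJ/mol).
C > Bi: the two effects oppose for this pair; the down-group effect wins (122 vs 91 kJ/mol).
I > C: the two effects oppose for this pair; the across-period effect wins (295 vs 122 kJ/mol).
Note the exception: K has a higher electron affinity than Ca, contrary to the simple trend — adding an electron to Ca (ns²) has to open a new, higher-energy np subshell, which is unfavourable.
Approximate values (kJ/mol): C 122, K 48, Ca 2, I 295, Bi 91.
So from lowest to highest: Ca < K < Bi < C < I.

Ca, K, Bi, C, I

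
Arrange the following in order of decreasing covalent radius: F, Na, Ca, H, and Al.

Ca > Na > Al > F > H

H is in period 1, group 1; F is in period 2, group 17; Na is in period 3, group 1; Al is in period 3, group 13; Ca is in period 4, group 2.
Moving right in a period, electrons are added to the same shell under a stronger nuclear pull, so atoms get smaller; moving down, a new shell is opened and atoms get larger.
Here both period and group differ, so the two effects have to be weighed against each other.
F > H: period and group pull opposite ways; the down-group shift dominates (64 vs 32 pm).
Al > F: both effects reinforce here, so Al is clearly the larger of the two.
Na > Al: both are in period 3; the period trend gives Na the larger value.
Ca > Na: the two effects oppose for this pair; the down-group effect wins (171 vs 155 pm).
For reference (pm): H 32, F 64, Na 155, Al 126, Ca 171.
So from largest to smallest: Ca > Na > Al > F > H.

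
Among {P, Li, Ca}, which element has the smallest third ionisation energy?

P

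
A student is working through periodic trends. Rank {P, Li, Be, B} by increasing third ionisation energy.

P < B < Li < Be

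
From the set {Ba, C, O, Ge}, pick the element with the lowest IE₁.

Ba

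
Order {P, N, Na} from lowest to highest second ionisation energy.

P < N < Na

IE_2 is the cost of taking one more electron from the +1 cation: P⁺ still has 4 valence electrons; N⁺ still has 4 valence electrons; Na⁺ is the bare [Ne] core.
Breaking into a closed-shell core is much more expensive than removing a leftover valence electron — Na has the largest IE_2 here.
Valence configurations: P⁺ [Ne]3s²3p², N⁺ [He]2s²2p².
The numbers (kJ/mol): P 1907, N 2856, Na 4562.
Overall IE_2 order: P < N < Na.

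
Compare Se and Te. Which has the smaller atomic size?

Se is in period 4, group 16; Te is in period 5, group 16.
Radius decreases left→right (rising Z_eff, same n) and increases top→bottom (higher n).
All are in group 16, so atomic radius increases down the group.
So Se has the smaller atomic size (Se < Te).

Se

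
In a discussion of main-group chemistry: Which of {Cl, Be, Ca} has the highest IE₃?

After 2 electrons have been removed, what remains? Cl²⁺ still has 5 valence electrons; Be²⁺ is the bare [He] core; Ca²⁺ is the bare [Ar] core.
Breaking into a closed-shell core is much more expensive than removing a leftover valence electron — Ca and Be have the largest IE_3 here.
Tabulated IE_3 (kJ/mol): Cl 3822, Be 14849, Ca 4912.
Putting it together, IE_3: Cl < Ca < Be.

Be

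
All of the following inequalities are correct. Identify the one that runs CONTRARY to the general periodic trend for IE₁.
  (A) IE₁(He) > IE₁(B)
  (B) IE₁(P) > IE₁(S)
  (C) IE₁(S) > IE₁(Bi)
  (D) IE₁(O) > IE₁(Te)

(B)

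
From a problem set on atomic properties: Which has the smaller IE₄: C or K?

K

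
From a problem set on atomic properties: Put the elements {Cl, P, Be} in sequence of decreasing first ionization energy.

Be is in period 2, group 2; P is in period 3, group 15; Cl is in period 3, group 17.
Removing the outermost electron gets harder across a period and easier down a group.
Neither a single period nor a single group — weigh both effects.
P > Be: period and group pull opposite ways; the across-period shift dominates (1012 vs 900 kJ/mol).
Cl > P: Cl lies to the right of P in period 3, so the across-period effect alone puts Cl higher.
Approximate values (kJ/mol): Be 900, P 1012, Cl 1251.
So from highest to lowest: Cl > P > Be.

Cl > P > Be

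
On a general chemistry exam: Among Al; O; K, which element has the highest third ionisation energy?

O

After 2 electrons have been removed, what remains? Al²⁺ still has 1 valence electron; O²⁺ still has 4 valence electrons; K²⁺ is already 1 electron into the core.
Usually core removal costs more than valence removal, but here the competition is close: a tightly held n=2 valence electron can cost more to remove than an n=3 core electron, so the actual values have to decide it.
Valence configurations: Al²⁺ [Ne]3s¹, O²⁺ [He]2s²2p².
Approximate IE_3 values (kJ/mol): Al 2745, O 5300, K 4420.
So the third ionization energies run Al < K < O.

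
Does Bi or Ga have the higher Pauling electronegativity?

Ga is in period 4, group 13; Bi is in period 6, group 15.
EN rises left→right (higher Z_eff, smaller atoms) and falls top→bottom (larger, more shielded atoms).
These span different periods and groups, so the two trends combine.
Bi > Ga: the two effects oppose for this pair; the across-period effect wins (2.02 vs 1.81).
For reference (Pauling): Ga 1.81, Bi 2.02.
So Bi has the higher Pauling electronegativity (Bi > Ga).

Bi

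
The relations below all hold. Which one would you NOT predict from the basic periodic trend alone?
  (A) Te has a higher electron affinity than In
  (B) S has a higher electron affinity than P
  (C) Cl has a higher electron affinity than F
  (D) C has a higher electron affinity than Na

(C)

The general trend: electron affinity increases across a period and decreases down a group.
(A) Te (period 5, group 16) vs In (period 5, group 13): the stated order agrees with the simple trend.
(B) S (period 3, group 16) vs P (period 3, group 15): the stated order agrees with the simple trend.
(C) Cl (period 3, group 17) vs F (period 2, group 17): the stated order contradicts the simple trend.
(D) C (period 2, group 14) vs Na (period 3, group 1): the stated order agrees with the simple trend.
The exception is (C): F's small 2p subshell makes the incoming electron feel strong e⁻–e⁻ repulsion, so Cl actually releases more energy on gaining an electron.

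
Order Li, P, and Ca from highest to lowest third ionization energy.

After 2 electrons have been removed, what remains? Li²⁺ is already 1 electron into the core; P²⁺ still has 3 valence electrons; Ca²⁺ is the bare [Ar] core.
Pulling an electron out of a noble-gas core costs far more than removing a remaining valence electron, so Ca and Li sit at the high end of IE_3.
The numbers (kJ/mol): Li 11815, P 2914, Ca 4912.
So the third ionization energies run P < Ca < Li.

Li, Ca, P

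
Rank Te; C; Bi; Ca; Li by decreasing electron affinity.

Li is in period 2, group 1; C is in period 2, group 14; Ca is in period 4, group 2; Te is in period 5, group 16; Bi is in period 6, group 15.
Adding an electron releases more energy for atoms nearer the top right (short of the noble gases).
Neither a single period nor a single group — weigh both effects.
Li > Ca: the two effects oppose for this pair; the down-group effect wins (60 vs 2 kJ/mol).
Bi > Li: period and group pull opposite ways; the across-period shift dominates (91 vs 60 kJ/mol).
C > Bi: the two effects oppose for this pair; the down-group effect wins (122 vs 91 kJ/mol).
Te > C: period and group pull opposite ways; the across-period shift dominates (190 vs 122 kJ/mol).
Approximate values (kJ/mol): Li 60, C 122, Ca 2, Te 190, Bi 91.
So from highest to lowest: Te > C > Bi > Li > Ca.

Te > C > Bi > Li > Ca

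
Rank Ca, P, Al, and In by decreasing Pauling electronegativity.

Al is in period 3, group 13; P is in period 3, group 15; Ca is in period 4, group 2; In is in period 5, group 13.
EN rises left→right (higher Z_eff, smaller atoms) and falls top→bottom (larger, more shielded atoms).
Neither a single period nor a single group — weigh both effects.
Al > Ca: both effects reinforce here, so Al is clearly the higher of the two.
In > Al: this pair runs against the simple trend — see the exception note.
P > In: both effects reinforce here, so P is clearly the higher of the two.
Note the exception: In has a higher electronegativity than Al, contrary to the simple trend — poor shielding by filled d (and f) subshells raises the heavier element's effective nuclear charge more than the simple down-group trend predicts.
Approximate values (Pauling): Al 1.61, P 2.19, Ca 1.00, In 1.78.
So from highest to lowest: P > In > Al > Ca.

P, In, Al, Ca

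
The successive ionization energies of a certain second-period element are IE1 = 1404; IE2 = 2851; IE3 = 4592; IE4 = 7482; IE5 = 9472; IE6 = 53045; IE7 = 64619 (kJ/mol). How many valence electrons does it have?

Look for the largest jump between consecutive ionization energies: IE6/IE5 ≈ 5.6, far larger than any earlier ratio.
That jump marks the point where a core electron is being removed. So the atom has 5 valence electrons.

5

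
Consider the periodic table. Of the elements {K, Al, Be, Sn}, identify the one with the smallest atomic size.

Be

Be is in period 2, group 2; Al is in period 3, group 13; K is in period 4, group 1; Sn is in period 5, group 14.
Radius decreases left→right (rising Z_eff, same n) and increases top→bottom (higher n).
Neither a single period nor a single group — weigh both effects.
Al > Be: period and group pull opposite ways; the down-group shift dominates (126 vs 102 pm).
Sn > Al: the two effects oppose for this pair; the down-group effect wins (140 vs 126 pm).
K > Sn: period and group pull opposite ways; the across-period shift dominates (196 vs 140 pm).
Tabulated atomic radius (pm): Be 102, Al 126, K 196, Sn 140.
The smallest atomic size among these belongs to Be.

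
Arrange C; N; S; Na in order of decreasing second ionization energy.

After 1 electron has been removed, what remains? C⁺ still has 3 valence electrons; N⁺ still has 4 valence electrons; S⁺ still has 5 valence electrons; Na⁺ is the bare [Ne] core.
Breaking into a closed-shell core is much more expensive than removing a leftover valence electron — Na has the largest IE_2 here.
Valence configurations: C⁺ [He]2s²2p¹, N⁺ [He]2s²2p², S⁺ [Ne]3s²3p³.
Approximate IE_2 values (kJ/mol): C 2353, N 2856, S 2252, Na 4562.
Overall IE_2 order: S < C < N < Na.

Na > N > C > S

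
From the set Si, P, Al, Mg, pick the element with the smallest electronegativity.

Mg is in period 3, group 2; Al is in period 3, group 13; Si is in period 3, group 14; P is in period 3, group 15.
Atoms toward the upper right of the periodic table pull bonding electrons most strongly.
All lie in period 3, so electronegativity increases left to right.
The smallest electronegativity among these belongs to Mg.

Mg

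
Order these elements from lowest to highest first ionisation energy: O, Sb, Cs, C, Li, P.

Cs, Li, Sb, P, C, O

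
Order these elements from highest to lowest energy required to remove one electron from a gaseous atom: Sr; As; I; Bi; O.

Removing the outermost electron gets harder across a period and easier down a group.
These span different periods and groups, so the two trends combine.
Bi > Sr: the two effects oppose for this pair; the across-period effect wins (703 vs 550 kJ/mol).
As > Bi: they share group 15; the group trend gives As the larger value.
I > As: period and group pull opposite ways; the across-period shift dominates (1008 vs 947 kJ/mol).
O > I: the two effects oppose for this pair; the down-group effect wins (1314 vs 1008 kJ/mol).
For reference (kJ/mol): O 1314, As 947, Sr 550, I 1008, Bi 703.
So from highest to lowest: O > I > As > Bi > Sr.

O > I > As > Bi > Sr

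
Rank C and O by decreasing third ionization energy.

The third ionization energy removes an electron from the +2 ion. For each element: C²⁺ still has 2 valence electrons; O²⁺ still has 4 valence electrons.
All are still removing valence electrons, so compare the +2 ions as you would atoms: IE_3 generally rises across a period (higher Z_eff) and falls down a group (larger shell), subject to the usual subshell exceptions.
Valence configurations: C²⁺ [He]2s², O²⁺ [He]2s²2p².
Approximate IE_3 values (kJ/mol): C 4620, O 5300.
Putting it together, IE_3: C < O.

O, C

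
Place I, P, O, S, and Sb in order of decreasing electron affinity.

Electron affinity generally becomes more exothermic across a period toward the halogens and less exothermic down a group.
Here both period and group differ, so the two effects have to be weighed against each other.
Sb > P: this pair runs against the simple trend — see the exception note.
O > Sb: both effects reinforce here, so O is clearly the higher of the two.
S > O: this pair runs against the simple trend — see the exception note.
I > S: period and group pull opposite ways; the across-period shift dominates (295 vs 200 kJ/mol).
Note the exception: Sb has a higher electron affinity than P, contrary to the simple trend — both are half-filled np³, but the pairing/repulsion penalty for the added electron shrinks as the p orbitals become larger and more diffuse down the group, and for Sb that outweighs the weaker nuclear attraction.
Note the exception: S has a higher electron affinity than O, contrary to the simple trend — the compact 2p subshell of O repels the added electron more than S's larger 3p does.
Approximate values (kJ/mol): O 141, P 72, S 200, Sb 103, I 295.
So from highest to lowest: I > S > O > Sb > P.

I > S > O > Sb > P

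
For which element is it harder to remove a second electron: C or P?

C

IE_2 is the cost of taking one more electron from the +1 cation: C⁺ still has 3 valence electrons; P⁺ still has 4 valence electrons.
All are still removing valence electrons, so compare the +1 ions as you would atoms: IE_2 generally rises across a period (higher Z_eff) and falls down a group (larger shell), subject to the usual subshell exceptions.
Valence configurations: C⁺ [He]2s²2p¹, P⁺ [Ne]3s²3p².
Tabulated IE_2 (kJ/mol): C 2353, P 1907.
Overall IE_2 order: P < C.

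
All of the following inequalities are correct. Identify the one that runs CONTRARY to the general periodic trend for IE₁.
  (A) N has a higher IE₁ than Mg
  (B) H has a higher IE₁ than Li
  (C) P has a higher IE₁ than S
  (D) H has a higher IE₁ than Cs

(C)

The general trend: IE₁ increases across a period and decreases down a group.
(A) N (period 2, group 15) vs Mg (period 3, group 2): the stated order agrees with the simple trend.
(B) H (period 1, group 1) vs Li (period 2, group 1): the stated order agrees with the simple trend.
(C) P (period 3, group 15) vs S (period 3, group 16): the stated order contradicts the simple trend.
(D) H (period 1, group 1) vs Cs (period 6, group 1): the stated order agrees with the simple trend.
The exception is (C): S (3p⁴) ionizes more easily than half-filled P (3p³) because the paired 3p electron in S is pushed out by e⁻–e⁻ repulsion.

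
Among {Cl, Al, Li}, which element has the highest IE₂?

The second ionization energy removes an electron from the +1 ion. For each element: Cl⁺ still has 6 valence electrons; Al⁺ still has 2 valence electrons; Li⁺ is the bare [He] core.
Pulling an electron out of a noble-gas core costs far more than removing a remaining valence electron, so Li sits at the high end of IE_2.
Valence configurations: Cl⁺ [Ne]3s²3p⁴, Al⁺ [Ne]3s².
Approximate IE_2 values (kJ/mol): Cl 2298, Al 1817, Li 7298.
So the second ionization energies run Al < Cl < Li.

Li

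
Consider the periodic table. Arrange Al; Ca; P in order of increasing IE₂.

The second ionization energy removes an electron from the +1 ion. For each element: Al⁺ still has 2 valence electrons; Ca⁺ still has 1 valence electron; P⁺ still has 4 valence electrons.
All are still removing valence electrons, so compare the +1 ions as you would atoms: IE_2 generally rises across a period (higher Z_eff) and falls down a group (larger shell), subject to the usual subshell exceptions.
Valence configurations: Al⁺ [Ne]3s², Ca⁺ [Ar]4s¹, P⁺ [Ne]3s²3p².
The numbers (kJ/mol): Al 1817, Ca 1145, P 1907.
Putting it together, IE_2: Ca < Al < P.

Ca < Al < P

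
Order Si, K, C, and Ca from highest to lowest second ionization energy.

IE_2 is the cost of taking one more electron from the +1 cation: Si⁺ still has 3 valence electrons; K⁺ is the bare [Ar] core; C⁺ still has 3 valence electrons; Ca⁺ still has 1 valence electron.
Pulling an electron out of a noble-gas core costs far more than removing a remaining valence electron, so K sits at the high end of IE_2.
Valence configurations: Si⁺ [Ne]3s²3p¹, C⁺ [He]2s²2p¹, Ca⁺ [Ar]4s¹.
Tabulated IE_2 (kJ/mol): Si 1577, K 3052, C 2353, Ca 1145.
Hence IE_2: Ca < Si < C < K.

K > C > Si > Ca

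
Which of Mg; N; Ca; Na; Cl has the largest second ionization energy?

Na

After 1 electron has been removed, what remains? Mg⁺ still has 1 valence electron; N⁺ still has 4 valence electrons; Ca⁺ still has 1 valence electron; Na⁺ is the bare [Ne] core; Cl⁺ still has 6 valence electrons.
Pulling an electron out of a noble-gas core costs far more than removing a remaining valence electron, so Na sits at the high end of IE_2.
Valence configurations: Mg⁺ [Ne]3s¹, N⁺ [He]2s²2p², Ca⁺ [Ar]4s¹, Cl⁺ [Ne]3s²3p⁴.
Tabulated IE_2 (kJ/mol): Mg 1451, N 2856, Ca 1145, Na 4562, Cl 2298.
Hence IE_2: Ca < Mg < Cl < N < Na.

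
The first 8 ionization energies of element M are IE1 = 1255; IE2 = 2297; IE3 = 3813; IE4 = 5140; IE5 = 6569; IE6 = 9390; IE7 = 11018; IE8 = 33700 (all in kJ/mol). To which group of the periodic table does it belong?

Look for the largest jump between consecutive ionization energies: IE8/IE7 ≈ 3.1, far larger than any earlier ratio.
That jump marks the point where a core electron is being removed. So the atom has 7 valence electrons.
A main-group element with 7 valence electrons is in group 17.

Group 17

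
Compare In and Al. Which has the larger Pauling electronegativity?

In

Al is in period 3, group 13; In is in period 5, group 13.
Smaller atoms with higher effective nuclear charge are more electronegative.
All are in group 13; the group trend (electronegativity increases up the group) applies, with the exception below.
Note the exception: In has a higher electronegativity than Al, contrary to the simple trend — poor shielding by filled d (and f) subshells raises the heavier element's effective nuclear charge more than the simple down-group trend predicts.
Tabulated electronegativity (Pauling): Al 1.61, In 1.78.
So In has the larger Pauling electronegativity (In > Al).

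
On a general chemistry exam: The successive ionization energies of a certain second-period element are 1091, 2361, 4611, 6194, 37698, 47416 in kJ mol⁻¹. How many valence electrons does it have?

4

Look for the largest jump between consecutive ionization energies: IE5/IE4 ≈ 6.1, far larger than any earlier ratio.
That jump marks the point where a core electron is being removed. So the atom has 4 valence electrons.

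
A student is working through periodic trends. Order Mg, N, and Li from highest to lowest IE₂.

Li > N > Mg

Consider each +1 ion: Mg⁺ still has 1 valence electron; N⁺ still has 4 valence electrons; Li⁺ is the bare [He] core.
Breaking into a closed-shell core is much more expensive than removing a leftover valence electron — Li has the largest IE_2 here.
Valence configurations: Mg⁺ [Ne]3s¹, N⁺ [He]2s²2p².
The numbers (kJ/mol): Mg 1451, N 2856, Li 7298.
Hence IE_2: Mg < N < Li.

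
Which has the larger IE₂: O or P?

O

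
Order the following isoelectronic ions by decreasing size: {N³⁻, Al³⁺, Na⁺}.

All of these have 10 electrons, so size is governed by nuclear charge alone: the more protons, the stronger the pull on the same electron cloud, and the smaller the ion.
Nuclear charges: Al³⁺ (Z=13), Na⁺ (Z=11), N³⁻ (Z=7).
Largest to smallest: N³⁻ > Na⁺ > Al³⁺.

N³⁻, Na⁺, Al³⁺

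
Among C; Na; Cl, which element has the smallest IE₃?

Consider each +2 ion: C²⁺ still has 2 valence electrons; Na²⁺ is already 1 electron into the core; Cl²⁺ still has 5 valence electrons.
Core electrons are held far more tightly than valence electrons, so Na tops the IE_3 order.
Valence configurations: C²⁺ [He]2s², Cl²⁺ [Ne]3s²3p³.
Tabulated IE_3 (kJ/mol): C 4620, Na 6910, Cl 3822.
Hence IE_3: Cl < C < Na.

Cl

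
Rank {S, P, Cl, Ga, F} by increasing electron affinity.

Ga < P < S < F < Cl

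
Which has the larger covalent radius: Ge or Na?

Na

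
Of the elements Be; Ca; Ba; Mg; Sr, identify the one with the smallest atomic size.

Be

Be is in period 2, group 2; Mg is in period 3, group 2; Ca is in period 4, group 2; Sr is in period 5, group 2; Ba is in period 6, group 2.
Radius decreases left→right (rising Z_eff, same n) and increases top→bottom (higher n).
All are in group 2, so atomic radius increases down the group.
The smallest atomic size among these belongs to Be.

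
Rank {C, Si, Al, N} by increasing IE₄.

Si, C, N, Al

The fourth ionization energy removes an electron from the +3 ion. For each element: C³⁺ still has 1 valence electron; Si³⁺ still has 1 valence electron; Al³⁺ is the bare [Ne] core; N³⁺ still has 2 valence electrons.
Pulling an electron out of a noble-gas core costs far more than removing a remaining valence electron, so Al sits at the high end of IE_4.
Valence configurations: C³⁺ [He]2s¹, Si³⁺ [Ne]3s¹, N³⁺ [He]2s².
Approximate IE_4 values (kJ/mol): C 6223, Si 4356, Al 11577, N 7475.
Putting it together, IE_4: Si < C < N < Al.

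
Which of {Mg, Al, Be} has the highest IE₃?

The third ionization energy removes an electron from the +2 ion. For each element: Mg²⁺ is the bare [Ne] core; Al²⁺ still has 1 valence electron; Be²⁺ is the bare [He] core.
Core electrons are held far more tightly than valence electrons, so Mg and Be top the IE_3 order.
Approximate IE_3 values (kJ/mol): Mg 7733, Al 2745, Be 14849.
So the third ionization energies run Al < Mg < Be.

Be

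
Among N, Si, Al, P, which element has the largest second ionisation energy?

IE_2 is the cost of taking one more electron from the +1 cation: N⁺ still has 4 valence electrons; Si⁺ still has 3 valence electrons; Al⁺ still has 2 valence electrons; P⁺ still has 4 valence electrons.
All are still removing valence electrons, so compare the +1 ions as you would atoms: IE_2 generally rises across a period (higher Z_eff) and falls down a group (larger shell), subject to the usual subshell exceptions.
Valence configurations: N⁺ [He]2s²2p², Si⁺ [Ne]3s²3p¹, Al⁺ [Ne]3s², P⁺ [Ne]3s²3p².
Si⁺ loses a lone 3p electron whereas Al⁺ must break into a filled 3s² pair, so IE_2(Al) > IE_2(Si) even though Si has the higher nuclear charge.
The numbers (kJ/mol): N 2856, Si 1577, Al 1817, P 1907.
Overall IE_2 order: Si < Al < P < N.

N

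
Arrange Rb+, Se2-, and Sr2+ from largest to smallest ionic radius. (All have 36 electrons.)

Se2-, Rb+, Sr2+

All of these have 36 electrons, so size is governed by nuclear charge alone: the more protons, the stronger the pull on the same electron cloud, and the smaller the ion.
Nuclear charges: Sr2+ (Z=38), Rb+ (Z=37), Se2- (Z=34).
Largest to smallest: Se2- > Rb+ > Sr2+.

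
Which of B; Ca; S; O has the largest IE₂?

The second ionization energy removes an electron from the +1 ion. For each element: B⁺ still has 2 valence electrons; Ca⁺ still has 1 valence electron; S⁺ still has 5 valence electrons; O⁺ still has 5 valence electrons.
All are still removing valence electrons, so compare the +1 ions as you would atoms: IE_2 generally rises across a period (higher Z_eff) and falls down a group (larger shell), subject to the usual subshell exceptions.
Valence configurations: B⁺ [He]2s², Ca⁺ [Ar]4s¹, S⁺ [Ne]3s²3p³, O⁺ [He]2s²2p³.
Tabulated IE_2 (kJ/mol): B 2427, Ca 1145, S 2252, O 3388.
Hence IE_2: Ca < S < B < O.

O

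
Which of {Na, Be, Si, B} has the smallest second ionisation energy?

Si

The second ionization energy removes an electron from the +1 ion. For each element: Na⁺ is the bare [Ne] core; Be⁺ still has 1 valence electron; Si⁺ still has 3 valence electrons; B⁺ still has 2 valence electrons.
Pulling an electron out of a noble-gas core costs far more than removing a remaining valence electron, so Na sits at the high end of IE_2.
Valence configurations: Be⁺ [He]2s¹, Si⁺ [Ne]3s²3p¹, B⁺ [He]2s².
The numbers (kJ/mol): Na 4562, Be 1757, Si 1577, B 2427.
Putting it together, IE_2: Si < Be < B < Na.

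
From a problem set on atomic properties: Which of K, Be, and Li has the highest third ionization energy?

Be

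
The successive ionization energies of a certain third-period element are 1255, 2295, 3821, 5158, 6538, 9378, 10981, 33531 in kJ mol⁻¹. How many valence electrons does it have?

7

Look for the largest jump between consecutive ionization energies: IE8/IE7 ≈ 3.1, far larger than any earlier ratio.
That jump marks the point where a core electron is being removed. So the atom has 7 valence electrons.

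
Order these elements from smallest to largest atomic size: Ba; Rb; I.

Rb is in period 5, group 1; I is in period 5, group 17; Ba is in period 6, group 2.
Atomic radius shrinks across a period as nuclear charge pulls the same shell inward, and grows down a group as new shells are added.
Here both period and group differ, so the two effects have to be weighed against each other.
Ba > I: both effects reinforce here, so Ba is clearly the larger of the two.
Rb > Ba: period and group pull opposite ways; the across-period shift dominates (210 vs 196 pm).
Tabulated atomic radius (pm): Rb 210, I 133, Ba 196.
So from smallest to largest: I < Ba < Rb.

I, Ba, Rb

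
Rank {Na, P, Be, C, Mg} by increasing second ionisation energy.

After 1 electron has been removed, what remains? Na⁺ is the bare [Ne] core; P⁺ still has 4 valence electrons; Be⁺ still has 1 valence electron; C⁺ still has 3 valence electrons; Mg⁺ still has 1 valence electron.
Core electrons are held far more tightly than valence electrons, so Na tops the IE_2 order.
Valence configurations: P⁺ [Ne]3s²3p², Be⁺ [He]2s¹, C⁺ [He]2s²2p¹, Mg⁺ [Ne]3s¹.
Approximate IE_2 values (kJ/mol): Na 4562, P 1907, Be 1757, C 2353, Mg 1451.
Hence IE_2: Mg < Be < P < C < Na.

Mg < Be < P < C < Na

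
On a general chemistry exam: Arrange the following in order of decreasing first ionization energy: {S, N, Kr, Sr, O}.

N > Kr > O > S > Sr

N is in period 2, group 15; O is in period 2, group 16; S is in period 3, group 16; Kr is in period 4, group 18; Sr is in period 5, group 2.
Across a period the outer electron is held more tightly (higher IE₁); down a group it sits in a higher shell, more shielded, and comes off more easily.
These span different periods and groups, so the two trends combine.
S > Sr: relative to Sr, both the across-period and down-group shifts push S's first ionization energy up.
O > S: they share group 16; the group trend gives O the larger value.
Kr > O: period and group pull opposite ways; the across-period shift dominates (1351 vs 1314 kJ/mol).
N > Kr: period and group pull opposite ways; the down-group shift dominates (1402 vs 1351 kJ/mol).
Note the exception: N has a higher first ionization energy than O, contrary to the simple trend — pairing an electron in O's 2p⁴ costs repulsion energy, so O ionizes more easily than half-filled N (2p³).
For reference (kJ/mol): N 1402, O 1314, S 1000, Kr 1351, Sr 550.
So from highest to lowest: N > Kr > O > S > Sr.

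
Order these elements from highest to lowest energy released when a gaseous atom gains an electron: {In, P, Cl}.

P is in period 3, group 15; Cl is in period 3, group 17; In is in period 5, group 13.
Atoms with high Z_eff and room in the valence shell (especially the halogens) have the most exothermic electron affinities.
These span different periods and groups, so the two trends combine.
P > In: both effects reinforce here, so P is clearly the higher of the two.
Cl > P: both are in period 3; the period trend gives Cl the larger value.
Approximate values (kJ/mol): P 72, Cl 349, In 29.
So from highest to lowest: Cl > P > In.

Cl > P > In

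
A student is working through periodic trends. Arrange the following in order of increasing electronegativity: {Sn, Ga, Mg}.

Mg is in period 3, group 2; Ga is in period 4, group 13; Sn is in period 5, group 14.
Smaller atoms with higher effective nuclear charge are more electronegative.
These sit on a diagonal, where the across-period and down-group effects partly cancel.
Ga > Mg: the two effects oppose for this pair; the across-period effect wins (1.81 vs 1.31).
Sn > Ga: period and group pull opposite ways; the across-period shift dominates (1.96 vs 1.81).
Tabulated electronegativity (Pauling): Mg 1.31, Ga 1.81, Sn 1.96.
So from lowest to highest: Mg < Ga < Sn.

Mg, Ga, Sn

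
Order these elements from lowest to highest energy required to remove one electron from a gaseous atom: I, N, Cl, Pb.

Pb < I < Cl < N

N is in period 2, group 15; Cl is in period 3, group 17; I is in period 5, group 17; Pb is in period 6, group 14.
First ionization energy rises across a period (greater Z_eff holds electrons more tightly) and falls down a group (valence electrons are farther from the nucleus).
Here both period and group differ, so the two effects have to be weighed against each other.
I > Pb: relative to Pb, both the across-period and down-group shifts push I's first ionization energy up.
Cl > I: they share group 17; the group trend gives Cl the larger value.
N > Cl: the two effects oppose for this pair; the down-group effect wins (1402 vs 1251 kJ/mol).
For reference (kJ/mol): N 1402, Cl 1251, I 1008, Pb 716.
So from lowest to highest: Pb < I < Cl < N.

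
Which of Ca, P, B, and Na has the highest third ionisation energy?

Na

Consider each +2 ion: Ca²⁺ is the bare [Ar] core; P²⁺ still has 3 valence electrons; B²⁺ still has 1 valence electron; Na²⁺ is already 1 electron into the core.
Breaking into a closed-shell core is much more expensive than removing a leftover valence electron — Ca and Na have the largest IE_3 here.
Valence configurations: P²⁺ [Ne]3s²3p¹, B²⁺ [He]2s¹.
The numbers (kJ/mol): Ca 4912, P 2914, B 3660, Na 6910.
Overall IE_3 order: P < B < Ca < Na.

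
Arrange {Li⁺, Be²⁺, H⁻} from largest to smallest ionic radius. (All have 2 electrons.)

H⁻ > Li⁺ > Be²⁺

All of these have 2 electrons, so size is governed by nuclear charge alone: the more protons, the stronger the pull on the same electron cloud, and the smaller the ion.
Nuclear charges: Be²⁺ (Z=4), Li⁺ (Z=3), H⁻ (Z=1).
Largest to smallest: H⁻ > Li⁺ > Be²⁺.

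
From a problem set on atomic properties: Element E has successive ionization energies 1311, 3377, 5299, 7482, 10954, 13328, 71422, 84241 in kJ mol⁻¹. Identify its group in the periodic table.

Look for the largest jump between consecutive ionization energies: IE7/IE6 ≈ 5.4, far larger than any earlier ratio.
That jump marks the point where a core electron is being removed. So the atom has 6 valence electrons.
A main-group element with 6 valence electrons is in group 16.

Group 16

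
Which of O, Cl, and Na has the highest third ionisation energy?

The third ionization energy removes an electron from the +2 ion. For each element: O²⁺ still has 4 valence electrons; Cl²⁺ still has 5 valence electrons; Na²⁺ is already 1 electron into the core.
Pulling an electron out of a noble-gas core costs far more than removing a remaining valence electron, so Na sits at the high end of IE_3.
Valence configurations: O²⁺ [He]2s²2p², Cl²⁺ [Ne]3s²3p³.
The numbers (kJ/mol): O 5300, Cl 3822, Na 6910.
Hence IE_3: Cl < O < Na.

Na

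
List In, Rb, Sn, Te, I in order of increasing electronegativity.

Rb < In < Sn < Te < I

Rb is in period 5, group 1; In is in period 5, group 13; Sn is in period 5, group 14; Te is in period 5, group 16; I is in period 5, group 17.
Atoms toward the upper right of the periodic table pull bonding electrons most strongly.
All lie in period 5, so electronegativity increases left to right.
So from lowest to highest: Rb < In < Sn < Te < I.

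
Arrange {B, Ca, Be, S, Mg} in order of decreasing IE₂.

B, S, Be, Mg, Ca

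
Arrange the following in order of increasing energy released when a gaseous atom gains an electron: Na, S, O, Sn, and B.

B, Na, Sn, O, S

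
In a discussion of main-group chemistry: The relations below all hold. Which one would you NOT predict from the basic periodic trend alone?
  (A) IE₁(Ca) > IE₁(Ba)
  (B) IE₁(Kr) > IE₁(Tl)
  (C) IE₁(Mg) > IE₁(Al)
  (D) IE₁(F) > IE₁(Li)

The general trend: first ionization energy increases across a period and decreases down a group.
(A) Ca (period 4, group 2) vs Ba (period 6, group 2): the stated order agrees with the simple trend.
(B) Kr (period 4, group 18) vs Tl (period 6, group 13): the stated order agrees with the simple trend.
(C) Mg (period 3, group 2) vs Al (period 3, group 13): the stated order contradicts the simple trend.
(D) F (period 2, group 17) vs Li (period 2, group 1): the stated order agrees with the simple trend.
The exception is (C): Al's single 3p electron is easier to remove than one from Mg's filled 3s².

(C)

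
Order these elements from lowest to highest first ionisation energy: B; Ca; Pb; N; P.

B is in period 2, group 13; N is in period 2, group 15; P is in period 3, group 15; Ca is in period 4, group 2; Pb is in period 6, group 14.
Removing the outermost electron gets harder across a period and easier down a group.
These span different periods and groups, so the two trends combine.
Pb > Ca: period and group pull opposite ways; the across-period shift dominates (716 vs 590 kJ/mol).
B > Pb: the two effects oppose for this pair; the down-group effect wins (801 vs 716 kJ/mol).
P > B: period and group pull opposite ways; the across-period shift dominates (1012 vs 801 kJ/mol).
N > P: N sits above P in group 15, so the down-group effect alone puts N higher.
Tabulated first ionization energy (kJ/mol): B 801, N 1402, P 1012, Ca 590, Pb 716.
So from lowest to highest: Ca < Pb < B < P < N.

Ca < Pb < B < P < N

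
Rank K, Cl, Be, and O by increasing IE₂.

After 1 electron has been removed, what remains? K⁺ is the bare [Ar] core; Cl⁺ still has 6 valence electrons; Be⁺ still has 1 valence electron; O⁺ still has 5 valence electrons.
Usually core removal costs more than valence removal, but here the competition is close: a tightly held n=2 valence electron can cost more to remove than an n=3 core electron, so the actual values have to decide it.
Valence configurations: Cl⁺ [Ne]3s²3p⁴, Be⁺ [He]2s¹, O⁺ [He]2s²2p³.
Tabulated IE_2 (kJ/mol): K 3052, Cl 2298, Be 1757, O 3388.
Putting it together, IE_2: Be < Cl < K < O.

Be < Cl < K < O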